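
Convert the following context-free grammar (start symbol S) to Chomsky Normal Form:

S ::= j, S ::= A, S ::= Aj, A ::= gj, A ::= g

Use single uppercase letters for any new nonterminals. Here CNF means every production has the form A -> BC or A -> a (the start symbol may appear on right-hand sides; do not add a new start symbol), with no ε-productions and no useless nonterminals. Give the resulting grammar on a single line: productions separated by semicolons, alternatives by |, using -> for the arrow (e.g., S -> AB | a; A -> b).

No ε-productions.
After unit-elimination: S -> g | j | Aj | gj; A -> g | gj.
TERM: introduce B -> g, C -> j and substitute in every rule of length ≥2.

S -> g | j | AC | BC; A -> g | BC; B -> g; C -> j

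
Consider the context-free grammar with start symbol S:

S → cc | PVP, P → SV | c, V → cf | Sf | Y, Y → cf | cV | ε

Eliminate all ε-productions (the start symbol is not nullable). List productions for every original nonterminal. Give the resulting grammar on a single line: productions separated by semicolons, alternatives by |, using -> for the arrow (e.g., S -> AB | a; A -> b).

Nullable set: {V, Y}.
S -> PVP: V nullable, giving PP | PVP.
P -> SV: V nullable, giving S | SV.
V -> Y: Y nullable, giving Y.
Drop Y -> ε.
Y -> cV: V nullable, giving c | cV.
Unchanged (no nullable symbols): S -> cc; P -> c; V -> Sf; V -> cf; Y -> cf.

S -> PP | cc | PVP; P -> S | c | SV; V -> Y | Sf | cf; Y -> c | cV | cf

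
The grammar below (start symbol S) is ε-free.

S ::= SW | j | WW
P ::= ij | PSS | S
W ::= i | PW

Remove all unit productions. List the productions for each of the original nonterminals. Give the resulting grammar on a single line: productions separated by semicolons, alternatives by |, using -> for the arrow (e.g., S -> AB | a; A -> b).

Unit productions: P->S.
Unit pairs (A ⇒* B via units): (P,S).
S: inherits non-unit rules of {S} → SW | WW | j.
P: inherits non-unit rules of {P, S} → PSS | SW | WW | ij | j.
W: inherits non-unit rules of {W} → PW | i.

S -> j | SW | WW; P -> j | SW | WW | ij | PSS; W -> i | PW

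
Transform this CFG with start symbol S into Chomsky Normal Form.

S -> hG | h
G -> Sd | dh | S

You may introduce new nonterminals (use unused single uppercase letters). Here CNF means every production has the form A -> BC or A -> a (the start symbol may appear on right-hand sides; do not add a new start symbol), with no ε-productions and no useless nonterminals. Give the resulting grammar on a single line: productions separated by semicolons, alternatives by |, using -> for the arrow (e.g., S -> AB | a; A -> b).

S -> h | BG; A -> d; B -> h; G -> h | AB | BG | SA

No ε-productions.
After unit-elimination: S -> h | hG; G -> h | Sd | dh | hG.
TERM: introduce A -> d, B -> h and substitute in every rule of length ≥2.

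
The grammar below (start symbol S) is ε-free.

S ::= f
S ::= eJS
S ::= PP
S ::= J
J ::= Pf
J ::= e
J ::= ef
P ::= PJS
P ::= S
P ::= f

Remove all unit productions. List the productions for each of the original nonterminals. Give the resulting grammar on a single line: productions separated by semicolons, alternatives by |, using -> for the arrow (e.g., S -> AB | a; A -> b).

Unit productions: P->S, S->J.
Unit pairs (A ⇒* B via units): (P,J), (P,S), (S,J).
S: inherits non-unit rules of {J, S} → PP | Pf | e | eJS | ef | f.
J: inherits non-unit rules of {J} → Pf | e | ef.
P: inherits non-unit rules of {J, P, S} → PJS | PP | Pf | e | eJS | ef | f.

S -> e | f | PP | Pf | ef | eJS; J -> e | Pf | ef; P -> e | f | PP | Pf | ef | PJS | eJS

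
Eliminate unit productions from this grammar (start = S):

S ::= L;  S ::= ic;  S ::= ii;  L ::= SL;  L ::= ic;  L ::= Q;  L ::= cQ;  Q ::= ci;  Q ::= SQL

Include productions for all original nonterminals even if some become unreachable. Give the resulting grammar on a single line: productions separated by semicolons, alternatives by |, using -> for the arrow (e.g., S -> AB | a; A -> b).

Unit productions: L->Q, S->L.
Unit pairs (A ⇒* B via units): (L,Q), (S,L), (S,Q).
S: inherits non-unit rules of {L, Q, S} → SL | SQL | cQ | ci | ic | ii.
L: inherits non-unit rules of {L, Q} → SL | SQL | cQ | ci | ic.
Q: inherits non-unit rules of {Q} → SQL | ci.

S -> SL | cQ | ci | ic | ii | SQL; L -> SL | cQ | ci | ic | SQL; Q -> ci | SQL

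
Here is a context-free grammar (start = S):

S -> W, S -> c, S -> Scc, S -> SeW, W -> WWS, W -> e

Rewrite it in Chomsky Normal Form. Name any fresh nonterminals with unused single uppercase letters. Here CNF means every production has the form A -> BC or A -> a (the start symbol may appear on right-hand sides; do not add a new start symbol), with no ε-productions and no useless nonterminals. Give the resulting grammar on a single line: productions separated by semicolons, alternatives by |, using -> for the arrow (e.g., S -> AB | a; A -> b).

S -> c | e | SC | SD | WE; A -> c; B -> e; C -> AA; D -> BW; E -> WS; F -> WS; W -> e | WF

No ε-productions.
After unit-elimination: S -> c | e | Scc | SeW | WWS; W -> e | WWS.
TERM: introduce A -> c, B -> e and substitute in every rule of length ≥2.
BIN: S -> SAA becomes S -> SC, C -> AA; S -> SBW becomes S -> SD, D -> BW; S -> WWS becomes S -> WE, E -> WS; W -> WWS becomes W -> WF, F -> WS.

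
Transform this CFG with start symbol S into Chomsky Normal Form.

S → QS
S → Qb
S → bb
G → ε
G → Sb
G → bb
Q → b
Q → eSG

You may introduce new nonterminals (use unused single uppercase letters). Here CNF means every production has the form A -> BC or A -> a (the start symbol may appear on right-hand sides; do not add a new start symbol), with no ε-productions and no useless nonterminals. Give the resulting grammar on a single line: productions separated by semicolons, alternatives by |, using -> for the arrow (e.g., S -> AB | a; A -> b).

Nullable: {G}; after ε-elimination: S -> QS | Qb | bb; G -> Sb | bb; Q -> b | eS | eSG.
No unit productions to eliminate.
TERM: introduce A -> b, B -> e and substitute in every rule of length ≥2.
BIN: Q -> BSG becomes Q -> BC, C -> SG.

S -> AA | QA | QS; A -> b; B -> e; C -> SG; G -> AA | SA; Q -> b | BC | BS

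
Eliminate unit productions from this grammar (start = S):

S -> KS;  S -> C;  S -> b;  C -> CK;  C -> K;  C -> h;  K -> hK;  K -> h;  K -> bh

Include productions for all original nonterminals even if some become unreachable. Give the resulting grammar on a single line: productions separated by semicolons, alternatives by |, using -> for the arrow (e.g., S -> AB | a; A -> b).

Unit productions: C->K, S->C.
Unit pairs (A ⇒* B via units): (C,K), (S,C), (S,K).
S: inherits non-unit rules of {C, K, S} → CK | KS | b | bh | h | hK.
C: inherits non-unit rules of {C, K} → CK | bh | h | hK.
K: inherits non-unit rules of {K} → bh | h | hK.

S -> b | h | CK | KS | bh | hK; C -> h | CK | bh | hK; K -> h | bh | hK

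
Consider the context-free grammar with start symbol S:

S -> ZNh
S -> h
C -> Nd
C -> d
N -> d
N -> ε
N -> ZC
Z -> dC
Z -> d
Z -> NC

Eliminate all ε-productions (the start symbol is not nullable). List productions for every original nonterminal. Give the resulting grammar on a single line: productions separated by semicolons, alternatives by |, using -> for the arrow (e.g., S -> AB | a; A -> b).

S -> h | Zh | ZNh; C -> d | Nd; N -> d | ZC; Z -> C | d | NC | dC

Nullable set: {N}.
S -> ZNh: N nullable, giving ZNh | Zh.
C -> Nd: N nullable, giving Nd | d.
Drop N -> ε.
Z -> NC: N nullable, giving C | NC.
Unchanged (no nullable symbols): S -> h; C -> d; N -> ZC; N -> d; Z -> d; Z -> dC.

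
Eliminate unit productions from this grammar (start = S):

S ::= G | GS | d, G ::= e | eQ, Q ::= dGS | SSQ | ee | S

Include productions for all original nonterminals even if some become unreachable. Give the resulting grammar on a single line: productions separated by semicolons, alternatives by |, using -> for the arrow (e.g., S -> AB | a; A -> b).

S -> d | e | GS | eQ; G -> e | eQ; Q -> d | e | GS | eQ | ee | SSQ | dGS

Unit productions: Q->S, S->G.
Unit pairs (A ⇒* B via units): (Q,G), (Q,S), (S,G).
S: inherits non-unit rules of {G, S} → GS | d | e | eQ.
G: inherits non-unit rules of {G} → e | eQ.
Q: inherits non-unit rules of {G, Q, S} → GS | SSQ | d | dGS | e | eQ | ee.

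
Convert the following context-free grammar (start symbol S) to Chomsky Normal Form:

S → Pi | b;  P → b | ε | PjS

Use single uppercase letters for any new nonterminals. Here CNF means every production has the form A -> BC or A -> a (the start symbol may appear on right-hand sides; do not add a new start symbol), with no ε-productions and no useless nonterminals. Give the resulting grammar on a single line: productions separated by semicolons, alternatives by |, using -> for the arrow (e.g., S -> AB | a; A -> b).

S -> b | i | PB; A -> j; B -> i; C -> AS; P -> b | AS | PC

Nullable: {P}; after ε-elimination: S -> b | i | Pi; P -> b | jS | PjS.
No unit productions to eliminate.
TERM: introduce B -> i, A -> j and substitute in every rule of length ≥2.
BIN: P -> PAS becomes P -> PC, C -> AS.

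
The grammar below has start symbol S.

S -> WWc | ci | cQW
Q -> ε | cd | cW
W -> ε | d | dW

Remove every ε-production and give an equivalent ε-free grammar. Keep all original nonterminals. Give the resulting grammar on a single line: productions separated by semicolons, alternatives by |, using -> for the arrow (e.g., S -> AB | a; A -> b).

S -> c | Wc | cQ | cW | ci | WWc | cQW; Q -> c | cW | cd; W -> d | dW

Nullable set: {Q, W}.
S -> WWc: W, W nullable, giving WWc | Wc | c.
S -> cQW: Q, W nullable, giving c | cQ | cQW | cW.
Drop Q -> ε.
Q -> cW: W nullable, giving c | cW.
Drop W -> ε.
W -> dW: W nullable, giving d | dW.
Unchanged (no nullable symbols): S -> ci; Q -> cd; W -> d.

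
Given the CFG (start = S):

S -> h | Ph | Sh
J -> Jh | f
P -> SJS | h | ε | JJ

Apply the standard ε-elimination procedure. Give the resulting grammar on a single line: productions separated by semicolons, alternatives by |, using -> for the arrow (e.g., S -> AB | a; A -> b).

S -> h | Ph | Sh; J -> f | Jh; P -> h | JJ | SJS

Nullable set: {P}.
S -> Ph: P nullable, giving Ph | h.
Drop P -> ε.
Unchanged (no nullable symbols): S -> Sh; S -> h; J -> Jh; J -> f; P -> JJ; P -> SJS; P -> h.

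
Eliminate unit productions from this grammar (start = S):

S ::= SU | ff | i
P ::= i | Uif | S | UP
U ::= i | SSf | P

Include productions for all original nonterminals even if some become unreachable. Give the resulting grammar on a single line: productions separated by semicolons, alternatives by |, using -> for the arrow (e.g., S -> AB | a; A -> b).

S -> i | SU | ff; P -> i | SU | UP | ff | Uif; U -> i | SU | UP | ff | SSf | Uif

Unit productions: P->S, U->P.
Unit pairs (A ⇒* B via units): (P,S), (U,P), (U,S).
S: inherits non-unit rules of {S} → SU | ff | i.
P: inherits non-unit rules of {P, S} → SU | UP | Uif | ff | i.
U: inherits non-unit rules of {P, S, U} → SSf | SU | UP | Uif | ff | i.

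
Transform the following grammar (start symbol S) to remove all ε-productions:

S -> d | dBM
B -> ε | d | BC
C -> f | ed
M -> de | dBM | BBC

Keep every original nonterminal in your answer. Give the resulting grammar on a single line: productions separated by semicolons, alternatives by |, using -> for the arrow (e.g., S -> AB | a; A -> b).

S -> d | dM | dBM; B -> C | d | BC; C -> f | ed; M -> C | BC | dM | de | BBC | dBM

Nullable set: {B}.
S -> dBM: B nullable, giving dBM | dM.
Drop B -> ε.
B -> BC: B nullable, giving BC | C.
M -> BBC: B, B nullable, giving BBC | BC | C.
M -> dBM: B nullable, giving dBM | dM.
Unchanged (no nullable symbols): S -> d; B -> d; C -> ed; C -> f; M -> de.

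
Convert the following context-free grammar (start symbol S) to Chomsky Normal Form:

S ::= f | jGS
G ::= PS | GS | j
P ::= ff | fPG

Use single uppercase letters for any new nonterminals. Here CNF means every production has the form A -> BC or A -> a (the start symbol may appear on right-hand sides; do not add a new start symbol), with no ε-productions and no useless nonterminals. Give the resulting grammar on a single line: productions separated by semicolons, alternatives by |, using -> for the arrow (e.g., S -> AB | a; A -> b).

S -> f | BD; A -> f; B -> j; C -> PG; D -> GS; G -> j | GS | PS; P -> AA | AC

No ε-productions.
No unit productions to eliminate.
TERM: introduce A -> f, B -> j and substitute in every rule of length ≥2.
BIN: P -> APG becomes P -> AC, C -> PG; S -> BGS becomes S -> BD, D -> GS.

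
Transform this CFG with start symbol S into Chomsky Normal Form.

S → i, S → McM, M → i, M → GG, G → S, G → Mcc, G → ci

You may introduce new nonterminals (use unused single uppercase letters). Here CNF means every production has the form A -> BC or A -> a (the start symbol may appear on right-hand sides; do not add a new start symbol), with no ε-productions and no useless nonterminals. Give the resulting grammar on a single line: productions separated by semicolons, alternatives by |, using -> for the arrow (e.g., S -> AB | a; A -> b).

No ε-productions.
After unit-elimination: S -> i | McM; G -> i | ci | McM | Mcc; M -> i | GG.
TERM: introduce A -> c, B -> i and substitute in every rule of length ≥2.
BIN: G -> MAA becomes G -> MC, C -> AA; G -> MAM becomes G -> MD, D -> AM; S -> MAM becomes S -> ME, E -> AM.

S -> i | ME; A -> c; B -> i; C -> AA; D -> AM; E -> AM; G -> i | AB | MC | MD; M -> i | GG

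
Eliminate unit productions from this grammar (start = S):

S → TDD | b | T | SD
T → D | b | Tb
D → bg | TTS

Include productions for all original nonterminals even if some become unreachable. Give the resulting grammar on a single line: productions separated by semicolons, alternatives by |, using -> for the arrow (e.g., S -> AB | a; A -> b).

S -> b | SD | Tb | bg | TDD | TTS; D -> bg | TTS; T -> b | Tb | bg | TTS

Unit productions: S->T, T->D.
Unit pairs (A ⇒* B via units): (S,D), (S,T), (T,D).
S: inherits non-unit rules of {D, S, T} → SD | TDD | TTS | Tb | b | bg.
D: inherits non-unit rules of {D} → TTS | bg.
T: inherits non-unit rules of {D, T} → TTS | Tb | b | bg.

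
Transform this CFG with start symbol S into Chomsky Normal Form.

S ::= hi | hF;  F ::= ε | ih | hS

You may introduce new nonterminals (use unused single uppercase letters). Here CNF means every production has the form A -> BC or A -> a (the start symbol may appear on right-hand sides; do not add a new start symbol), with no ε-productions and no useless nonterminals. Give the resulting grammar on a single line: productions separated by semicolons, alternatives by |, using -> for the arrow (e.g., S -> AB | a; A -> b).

S -> h | AB | AF; A -> h; B -> i; F -> AS | BA

Nullable: {F}; after ε-elimination: S -> h | hF | hi; F -> hS | ih.
No unit productions to eliminate.
TERM: introduce A -> h, B -> i and substitute in every rule of length ≥2.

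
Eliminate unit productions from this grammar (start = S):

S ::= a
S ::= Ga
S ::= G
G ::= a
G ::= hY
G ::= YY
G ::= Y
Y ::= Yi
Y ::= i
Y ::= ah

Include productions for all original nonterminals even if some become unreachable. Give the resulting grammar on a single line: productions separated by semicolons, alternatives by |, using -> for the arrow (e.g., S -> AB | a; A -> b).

Unit productions: G->Y, S->G.
Unit pairs (A ⇒* B via units): (G,Y), (S,G), (S,Y).
S: inherits non-unit rules of {G, S, Y} → Ga | YY | Yi | a | ah | hY | i.
G: inherits non-unit rules of {G, Y} → YY | Yi | a | ah | hY | i.
Y: inherits non-unit rules of {Y} → Yi | ah | i.

S -> a | i | Ga | YY | Yi | ah | hY; G -> a | i | YY | Yi | ah | hY; Y -> i | Yi | ah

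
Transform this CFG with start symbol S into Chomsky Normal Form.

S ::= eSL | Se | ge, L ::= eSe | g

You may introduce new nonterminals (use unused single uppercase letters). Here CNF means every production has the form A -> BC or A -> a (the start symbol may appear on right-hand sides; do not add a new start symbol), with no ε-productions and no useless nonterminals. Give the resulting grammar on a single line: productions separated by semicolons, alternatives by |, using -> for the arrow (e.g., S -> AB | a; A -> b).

No ε-productions.
No unit productions to eliminate.
TERM: introduce A -> e, B -> g and substitute in every rule of length ≥2.
BIN: L -> ASA becomes L -> AC, C -> SA; S -> ASL becomes S -> AD, D -> SL.

S -> AD | BA | SA; A -> e; B -> g; C -> SA; D -> SL; L -> g | AC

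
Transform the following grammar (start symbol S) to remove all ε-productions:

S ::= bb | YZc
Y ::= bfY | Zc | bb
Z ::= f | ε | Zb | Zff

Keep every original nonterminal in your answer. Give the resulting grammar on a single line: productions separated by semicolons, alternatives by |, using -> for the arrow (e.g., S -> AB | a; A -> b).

Nullable set: {Z}.
S -> YZc: Z nullable, giving YZc | Yc.
Y -> Zc: Z nullable, giving Zc | c.
Drop Z -> ε.
Z -> Zb: Z nullable, giving Zb | b.
Z -> Zff: Z nullable, giving Zff | ff.
Unchanged (no nullable symbols): S -> bb; Y -> bb; Y -> bfY; Z -> f.

S -> Yc | bb | YZc; Y -> c | Zc | bb | bfY; Z -> b | f | Zb | ff | Zff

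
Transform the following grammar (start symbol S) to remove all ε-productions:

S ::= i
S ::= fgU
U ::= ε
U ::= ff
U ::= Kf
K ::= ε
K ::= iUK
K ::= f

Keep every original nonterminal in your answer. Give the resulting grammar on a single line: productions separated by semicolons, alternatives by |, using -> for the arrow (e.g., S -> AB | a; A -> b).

S -> i | fg | fgU; K -> f | i | iK | iU | iUK; U -> f | Kf | ff

Nullable set: {K, U}.
S -> fgU: U nullable, giving fg | fgU.
Drop K -> ε.
K -> iUK: U, K nullable, giving i | iK | iU | iUK.
Drop U -> ε.
U -> Kf: K nullable, giving Kf | f.
Unchanged (no nullable symbols): S -> i; K -> f; U -> ff.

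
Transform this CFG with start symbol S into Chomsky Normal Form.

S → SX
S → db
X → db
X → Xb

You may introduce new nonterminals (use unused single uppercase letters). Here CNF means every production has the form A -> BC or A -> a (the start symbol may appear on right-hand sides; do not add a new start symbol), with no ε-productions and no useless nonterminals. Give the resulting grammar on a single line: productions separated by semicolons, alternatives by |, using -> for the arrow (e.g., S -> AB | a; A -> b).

No ε-productions.
No unit productions to eliminate.
TERM: introduce B -> b, A -> d and substitute in every rule of length ≥2.

S -> AB | SX; A -> d; B -> b; X -> AB | XB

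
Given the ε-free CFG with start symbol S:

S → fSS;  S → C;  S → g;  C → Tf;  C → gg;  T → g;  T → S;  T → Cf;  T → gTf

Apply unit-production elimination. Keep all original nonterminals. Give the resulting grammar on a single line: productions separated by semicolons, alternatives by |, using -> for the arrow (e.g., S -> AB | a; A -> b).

Unit productions: S->C, T->S.
Unit pairs (A ⇒* B via units): (S,C), (T,C), (T,S).
S: inherits non-unit rules of {C, S} → Tf | fSS | g | gg.
C: inherits non-unit rules of {C} → Tf | gg.
T: inherits non-unit rules of {C, S, T} → Cf | Tf | fSS | g | gTf | gg.

S -> g | Tf | gg | fSS; C -> Tf | gg; T -> g | Cf | Tf | gg | fSS | gTf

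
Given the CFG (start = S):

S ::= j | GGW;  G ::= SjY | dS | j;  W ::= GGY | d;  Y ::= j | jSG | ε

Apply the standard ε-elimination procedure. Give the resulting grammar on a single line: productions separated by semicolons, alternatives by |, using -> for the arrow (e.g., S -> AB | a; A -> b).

Nullable set: {Y}.
G -> SjY: Y nullable, giving Sj | SjY.
W -> GGY: Y nullable, giving GG | GGY.
Drop Y -> ε.
Unchanged (no nullable symbols): S -> GGW; S -> j; G -> dS; G -> j; W -> d; Y -> j; Y -> jSG.

S -> j | GGW; G -> j | Sj | dS | SjY; W -> d | GG | GGY; Y -> j | jSG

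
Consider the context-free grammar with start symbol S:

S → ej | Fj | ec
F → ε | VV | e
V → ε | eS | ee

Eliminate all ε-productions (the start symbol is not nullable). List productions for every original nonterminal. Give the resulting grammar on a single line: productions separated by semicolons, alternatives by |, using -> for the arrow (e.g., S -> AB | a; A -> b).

S -> j | Fj | ec | ej; F -> V | e | VV; V -> eS | ee

Nullable set: {F, V}.
S -> Fj: F nullable, giving Fj | j.
Drop F -> ε.
F -> VV: V, V nullable, giving V | VV.
Drop V -> ε.
Unchanged (no nullable symbols): S -> ec; S -> ej; F -> e; V -> eS; V -> ee.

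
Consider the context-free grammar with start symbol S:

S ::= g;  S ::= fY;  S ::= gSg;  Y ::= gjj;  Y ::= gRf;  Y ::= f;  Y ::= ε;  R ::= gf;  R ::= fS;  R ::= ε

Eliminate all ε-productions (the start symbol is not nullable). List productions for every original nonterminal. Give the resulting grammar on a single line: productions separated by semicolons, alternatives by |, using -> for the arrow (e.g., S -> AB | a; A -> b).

Nullable set: {R, Y}.
S -> fY: Y nullable, giving f | fY.
Drop R -> ε.
Drop Y -> ε.
Y -> gRf: R nullable, giving gRf | gf.
Unchanged (no nullable symbols): S -> g; S -> gSg; R -> fS; R -> gf; Y -> f; Y -> gjj.

S -> f | g | fY | gSg; R -> fS | gf; Y -> f | gf | gRf | gjj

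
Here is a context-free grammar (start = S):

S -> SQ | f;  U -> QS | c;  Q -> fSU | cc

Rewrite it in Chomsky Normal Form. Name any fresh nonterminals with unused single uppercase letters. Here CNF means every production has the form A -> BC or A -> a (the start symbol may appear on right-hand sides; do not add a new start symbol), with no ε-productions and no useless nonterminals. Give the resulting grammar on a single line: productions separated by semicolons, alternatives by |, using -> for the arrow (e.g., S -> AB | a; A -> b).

No ε-productions.
No unit productions to eliminate.
TERM: introduce A -> c, B -> f and substitute in every rule of length ≥2.
BIN: Q -> BSU becomes Q -> BC, C -> SU.

S -> f | SQ; A -> c; B -> f; C -> SU; Q -> AA | BC; U -> c | QS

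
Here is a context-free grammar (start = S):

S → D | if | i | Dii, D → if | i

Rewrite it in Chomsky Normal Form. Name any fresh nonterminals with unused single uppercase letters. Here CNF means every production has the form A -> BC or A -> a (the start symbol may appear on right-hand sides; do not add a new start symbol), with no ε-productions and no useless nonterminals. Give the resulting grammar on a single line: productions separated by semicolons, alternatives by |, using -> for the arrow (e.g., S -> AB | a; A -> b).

No ε-productions.
After unit-elimination: S -> i | if | Dii; D -> i | if.
TERM: introduce B -> f, A -> i and substitute in every rule of length ≥2.
BIN: S -> DAA becomes S -> DC, C -> AA.

S -> i | AB | DC; A -> i; B -> f; C -> AA; D -> i | AB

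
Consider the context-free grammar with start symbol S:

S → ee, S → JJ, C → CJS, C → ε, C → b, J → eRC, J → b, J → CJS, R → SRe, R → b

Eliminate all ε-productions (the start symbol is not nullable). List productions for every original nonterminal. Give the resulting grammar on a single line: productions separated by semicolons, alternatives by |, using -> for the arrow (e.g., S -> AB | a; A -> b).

Nullable set: {C}.
Drop C -> ε.
C -> CJS: C nullable, giving CJS | JS.
J -> CJS: C nullable, giving CJS | JS.
J -> eRC: C nullable, giving eR | eRC.
Unchanged (no nullable symbols): S -> JJ; S -> ee; C -> b; J -> b; R -> SRe; R -> b.

S -> JJ | ee; C -> b | JS | CJS; J -> b | JS | eR | CJS | eRC; R -> b | SRe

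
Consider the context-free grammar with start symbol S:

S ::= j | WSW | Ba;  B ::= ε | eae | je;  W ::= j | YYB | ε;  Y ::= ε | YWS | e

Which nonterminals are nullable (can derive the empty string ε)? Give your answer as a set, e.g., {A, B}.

{B, W, Y}

Directly nullable (have an ε-rule): {B, W, Y}.
Not nullable: S — each has a terminal in every rule's right-hand side or depends on a non-nullable symbol.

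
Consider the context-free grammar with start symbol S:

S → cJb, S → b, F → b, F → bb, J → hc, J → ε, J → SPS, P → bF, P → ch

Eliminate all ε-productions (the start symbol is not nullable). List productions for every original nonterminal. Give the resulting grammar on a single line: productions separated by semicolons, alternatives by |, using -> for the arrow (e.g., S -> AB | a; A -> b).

Nullable set: {J}.
S -> cJb: J nullable, giving cJb | cb.
Drop J -> ε.
Unchanged (no nullable symbols): S -> b; F -> b; F -> bb; J -> SPS; J -> hc; P -> bF; P -> ch.

S -> b | cb | cJb; F -> b | bb; J -> hc | SPS; P -> bF | ch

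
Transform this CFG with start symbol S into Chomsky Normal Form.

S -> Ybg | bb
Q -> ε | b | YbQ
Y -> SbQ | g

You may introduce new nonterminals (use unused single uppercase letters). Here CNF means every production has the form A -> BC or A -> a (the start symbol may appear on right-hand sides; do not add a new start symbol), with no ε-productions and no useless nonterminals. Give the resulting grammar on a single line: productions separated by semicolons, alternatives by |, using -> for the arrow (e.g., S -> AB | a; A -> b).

S -> AA | YD; A -> b; B -> g; C -> AQ; D -> AB; E -> AQ; Q -> b | YA | YC; Y -> g | SA | SE

Nullable: {Q}; after ε-elimination: S -> bb | Ybg; Q -> b | Yb | YbQ; Y -> g | Sb | SbQ.
No unit productions to eliminate.
TERM: introduce A -> b, B -> g and substitute in every rule of length ≥2.
BIN: Q -> YAQ becomes Q -> YC, C -> AQ; S -> YAB becomes S -> YD, D -> AB; Y -> SAQ becomes Y -> SE, E -> AQ.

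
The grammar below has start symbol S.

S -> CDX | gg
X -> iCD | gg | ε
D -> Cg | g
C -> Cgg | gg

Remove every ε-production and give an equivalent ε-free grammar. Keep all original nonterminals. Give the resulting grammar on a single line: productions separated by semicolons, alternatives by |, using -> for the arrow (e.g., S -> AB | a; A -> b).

Nullable set: {X}.
S -> CDX: X nullable, giving CD | CDX.
Drop X -> ε.
Unchanged (no nullable symbols): S -> gg; C -> Cgg; C -> gg; D -> Cg; D -> g; X -> gg; X -> iCD.

S -> CD | gg | CDX; C -> gg | Cgg; D -> g | Cg; X -> gg | iCD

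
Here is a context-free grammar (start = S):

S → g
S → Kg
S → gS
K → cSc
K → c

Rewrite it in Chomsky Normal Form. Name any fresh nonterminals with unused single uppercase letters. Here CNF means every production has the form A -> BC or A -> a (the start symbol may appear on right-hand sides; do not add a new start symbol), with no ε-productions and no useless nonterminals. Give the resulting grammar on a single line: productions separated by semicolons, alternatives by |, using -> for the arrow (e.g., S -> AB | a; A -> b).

No ε-productions.
No unit productions to eliminate.
TERM: introduce A -> c, B -> g and substitute in every rule of length ≥2.
BIN: K -> ASA becomes K -> AC, C -> SA.

S -> g | BS | KB; A -> c; B -> g; C -> SA; K -> c | AC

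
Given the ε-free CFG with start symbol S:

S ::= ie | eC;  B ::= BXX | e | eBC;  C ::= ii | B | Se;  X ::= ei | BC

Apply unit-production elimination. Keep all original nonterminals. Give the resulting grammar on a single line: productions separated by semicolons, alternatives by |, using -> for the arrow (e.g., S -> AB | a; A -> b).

S -> eC | ie; B -> e | BXX | eBC; C -> e | Se | ii | BXX | eBC; X -> BC | ei

Unit productions: C->B.
Unit pairs (A ⇒* B via units): (C,B).
S: inherits non-unit rules of {S} → eC | ie.
B: inherits non-unit rules of {B} → BXX | e | eBC.
C: inherits non-unit rules of {B, C} → BXX | Se | e | eBC | ii.
X: inherits non-unit rules of {X} → BC | ei.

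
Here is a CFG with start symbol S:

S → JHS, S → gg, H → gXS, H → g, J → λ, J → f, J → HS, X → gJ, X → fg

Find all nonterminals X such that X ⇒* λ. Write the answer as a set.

{J}

Directly nullable (have an ε-rule): {J}.
Not nullable: H, S, X — each has a terminal in every rule's right-hand side or depends on a non-nullable symbol.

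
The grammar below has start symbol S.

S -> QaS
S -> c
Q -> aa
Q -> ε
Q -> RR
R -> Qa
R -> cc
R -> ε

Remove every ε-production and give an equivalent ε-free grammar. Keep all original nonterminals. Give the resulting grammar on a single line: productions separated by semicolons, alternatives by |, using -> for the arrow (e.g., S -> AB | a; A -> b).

S -> c | aS | QaS; Q -> R | RR | aa; R -> a | Qa | cc

Nullable set: {Q, R}.
S -> QaS: Q nullable, giving QaS | aS.
Drop Q -> ε.
Q -> RR: R, R nullable, giving R | RR.
Drop R -> ε.
R -> Qa: Q nullable, giving Qa | a.
Unchanged (no nullable symbols): S -> c; Q -> aa; R -> cc.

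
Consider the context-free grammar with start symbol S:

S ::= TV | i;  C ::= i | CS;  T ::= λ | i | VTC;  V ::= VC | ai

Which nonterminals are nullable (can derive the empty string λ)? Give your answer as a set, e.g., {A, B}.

{T}

Directly nullable (have an ε-rule): {T}.
Not nullable: C, S, V — each has a terminal in every rule's right-hand side or depends on a non-nullable symbol.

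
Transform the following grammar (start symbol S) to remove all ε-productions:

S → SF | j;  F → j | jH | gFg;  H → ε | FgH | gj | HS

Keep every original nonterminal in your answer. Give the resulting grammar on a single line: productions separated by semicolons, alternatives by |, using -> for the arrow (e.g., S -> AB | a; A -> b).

Nullable set: {H}.
F -> jH: H nullable, giving j | jH.
Drop H -> ε.
H -> FgH: H nullable, giving Fg | FgH.
H -> HS: H nullable, giving HS | S.
Unchanged (no nullable symbols): S -> SF; S -> j; F -> gFg; F -> j; H -> gj.

S -> j | SF; F -> j | jH | gFg; H -> S | Fg | HS | gj | FgH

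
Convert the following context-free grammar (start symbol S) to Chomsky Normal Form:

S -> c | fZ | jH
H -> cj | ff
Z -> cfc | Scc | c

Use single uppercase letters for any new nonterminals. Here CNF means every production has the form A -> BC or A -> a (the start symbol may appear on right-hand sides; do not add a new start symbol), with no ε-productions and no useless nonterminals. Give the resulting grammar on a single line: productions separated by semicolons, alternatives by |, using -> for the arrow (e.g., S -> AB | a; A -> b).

S -> c | BH | CZ; A -> c; B -> j; C -> f; D -> CA; E -> AA; H -> AB | CC; Z -> c | AD | SE

No ε-productions.
No unit productions to eliminate.
TERM: introduce A -> c, C -> f, B -> j and substitute in every rule of length ≥2.
BIN: Z -> ACA becomes Z -> AD, D -> CA; Z -> SAA becomes Z -> SE, E -> AA.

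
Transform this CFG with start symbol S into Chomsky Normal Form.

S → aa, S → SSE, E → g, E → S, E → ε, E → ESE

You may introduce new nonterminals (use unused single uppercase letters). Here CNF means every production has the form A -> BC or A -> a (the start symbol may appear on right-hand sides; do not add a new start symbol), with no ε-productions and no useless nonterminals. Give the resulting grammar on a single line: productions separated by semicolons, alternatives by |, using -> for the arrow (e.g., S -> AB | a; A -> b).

S -> AA | SD | SS; A -> a; B -> SE; C -> SE; D -> SE; E -> g | AA | EB | ES | SC | SE | SS

Nullable: {E}; after ε-elimination: S -> SS | aa | SSE; E -> S | g | ES | SE | ESE.
After unit-elimination: S -> SS | aa | SSE; E -> g | ES | SE | SS | aa | ESE | SSE.
TERM: introduce A -> a and substitute in every rule of length ≥2.
BIN: E -> ESE becomes E -> EB, B -> SE; E -> SSE becomes E -> SC, C -> SE; S -> SSE becomes S -> SD, D -> SE.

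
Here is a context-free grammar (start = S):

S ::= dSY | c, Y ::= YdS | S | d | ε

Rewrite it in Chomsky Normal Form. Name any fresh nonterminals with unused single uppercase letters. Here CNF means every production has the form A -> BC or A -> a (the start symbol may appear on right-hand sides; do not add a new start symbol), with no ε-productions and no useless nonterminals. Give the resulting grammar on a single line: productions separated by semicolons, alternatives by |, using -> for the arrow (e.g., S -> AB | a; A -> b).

Nullable: {Y}; after ε-elimination: S -> c | dS | dSY; Y -> S | d | dS | YdS.
After unit-elimination: S -> c | dS | dSY; Y -> c | d | dS | YdS | dSY.
TERM: introduce A -> d and substitute in every rule of length ≥2.
BIN: S -> ASY becomes S -> AB, B -> SY; Y -> ASY becomes Y -> AC, C -> SY; Y -> YAS becomes Y -> YD, D -> AS.

S -> c | AB | AS; A -> d; B -> SY; C -> SY; D -> AS; Y -> c | d | AC | AS | YD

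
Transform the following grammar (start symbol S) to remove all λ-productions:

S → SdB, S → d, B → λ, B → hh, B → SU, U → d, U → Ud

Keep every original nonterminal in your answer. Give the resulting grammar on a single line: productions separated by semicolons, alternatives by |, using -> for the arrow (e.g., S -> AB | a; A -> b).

S -> d | Sd | SdB; B -> SU | hh; U -> d | Ud

Nullable set: {B}.
S -> SdB: B nullable, giving Sd | SdB.
Drop B -> λ.
Unchanged (no nullable symbols): S -> d; B -> SU; B -> hh; U -> Ud; U -> d.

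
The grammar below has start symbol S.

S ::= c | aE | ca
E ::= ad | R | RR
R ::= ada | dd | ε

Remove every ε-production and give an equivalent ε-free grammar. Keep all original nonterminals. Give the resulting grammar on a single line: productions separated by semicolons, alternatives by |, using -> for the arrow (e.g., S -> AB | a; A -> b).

S -> a | c | aE | ca; E -> R | RR | ad; R -> dd | ada

Nullable set: {E, R}.
S -> aE: E nullable, giving a | aE.
E -> R: R nullable, giving R.
E -> RR: R, R nullable, giving R | RR.
Drop R -> ε.
Unchanged (no nullable symbols): S -> c; S -> ca; E -> ad; R -> ada; R -> dd.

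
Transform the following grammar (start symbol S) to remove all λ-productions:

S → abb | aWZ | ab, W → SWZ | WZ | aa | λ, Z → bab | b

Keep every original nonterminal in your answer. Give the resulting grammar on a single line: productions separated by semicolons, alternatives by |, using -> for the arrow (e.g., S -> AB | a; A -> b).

S -> aZ | ab | aWZ | abb; W -> Z | SZ | WZ | aa | SWZ; Z -> b | bab

Nullable set: {W}.
S -> aWZ: W nullable, giving aWZ | aZ.
Drop W -> λ.
W -> SWZ: W nullable, giving SWZ | SZ.
W -> WZ: W nullable, giving WZ | Z.
Unchanged (no nullable symbols): S -> ab; S -> abb; W -> aa; Z -> b; Z -> bab.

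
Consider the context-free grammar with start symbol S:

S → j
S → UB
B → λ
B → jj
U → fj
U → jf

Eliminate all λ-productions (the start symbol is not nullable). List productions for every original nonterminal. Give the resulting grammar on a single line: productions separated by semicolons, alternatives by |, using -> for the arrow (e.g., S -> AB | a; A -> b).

Nullable set: {B}.
S -> UB: B nullable, giving U | UB.
Drop B -> λ.
Unchanged (no nullable symbols): S -> j; B -> jj; U -> fj; U -> jf.

S -> U | j | UB; B -> jj; U -> fj | jf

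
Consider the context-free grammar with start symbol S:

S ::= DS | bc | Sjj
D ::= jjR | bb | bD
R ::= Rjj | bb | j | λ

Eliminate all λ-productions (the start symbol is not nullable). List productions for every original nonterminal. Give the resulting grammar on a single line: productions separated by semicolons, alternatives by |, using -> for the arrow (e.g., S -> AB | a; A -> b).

S -> DS | bc | Sjj; D -> bD | bb | jj | jjR; R -> j | bb | jj | Rjj

Nullable set: {R}.
D -> jjR: R nullable, giving jj | jjR.
Drop R -> λ.
R -> Rjj: R nullable, giving Rjj | jj.
Unchanged (no nullable symbols): S -> DS; S -> Sjj; S -> bc; D -> bD; D -> bb; R -> bb; R -> j.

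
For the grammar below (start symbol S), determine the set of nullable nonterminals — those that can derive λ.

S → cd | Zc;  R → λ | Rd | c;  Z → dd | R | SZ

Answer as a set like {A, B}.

Directly nullable (have an ε-rule): {R}.
Z is nullable via Z -> R (every symbol on the right is already known nullable).
Not nullable: S — each has a terminal in every rule's right-hand side or depends on a non-nullable symbol.

{R, Z}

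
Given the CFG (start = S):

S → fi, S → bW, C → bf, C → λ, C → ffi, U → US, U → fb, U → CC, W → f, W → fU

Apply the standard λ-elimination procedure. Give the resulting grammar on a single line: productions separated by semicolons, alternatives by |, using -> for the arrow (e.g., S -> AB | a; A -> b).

S -> bW | fi; C -> bf | ffi; U -> C | S | CC | US | fb; W -> f | fU

Nullable set: {C, U}.
Drop C -> λ.
U -> CC: C, C nullable, giving C | CC.
U -> US: U nullable, giving S | US.
W -> fU: U nullable, giving f | fU.
Unchanged (no nullable symbols): S -> bW; S -> fi; C -> bf; C -> ffi; U -> fb; W -> f.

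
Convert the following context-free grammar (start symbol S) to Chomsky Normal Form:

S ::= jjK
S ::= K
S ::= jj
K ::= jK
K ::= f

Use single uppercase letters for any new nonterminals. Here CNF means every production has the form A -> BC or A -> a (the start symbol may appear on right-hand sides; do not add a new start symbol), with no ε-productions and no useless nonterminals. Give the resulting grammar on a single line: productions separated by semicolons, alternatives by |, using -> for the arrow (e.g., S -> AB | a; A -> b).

No ε-productions.
After unit-elimination: S -> f | jK | jj | jjK; K -> f | jK.
TERM: introduce A -> j and substitute in every rule of length ≥2.
BIN: S -> AAK becomes S -> AB, B -> AK.

S -> f | AA | AB | AK; A -> j; B -> AK; K -> f | AK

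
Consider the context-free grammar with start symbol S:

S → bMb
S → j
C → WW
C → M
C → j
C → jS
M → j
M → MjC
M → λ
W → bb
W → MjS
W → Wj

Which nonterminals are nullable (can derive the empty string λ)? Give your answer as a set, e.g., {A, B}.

Directly nullable (have an ε-rule): {M}.
C is nullable via C -> M (every symbol on the right is already known nullable).
Not nullable: S, W — each has a terminal in every rule's right-hand side or depends on a non-nullable symbol.

{C, M}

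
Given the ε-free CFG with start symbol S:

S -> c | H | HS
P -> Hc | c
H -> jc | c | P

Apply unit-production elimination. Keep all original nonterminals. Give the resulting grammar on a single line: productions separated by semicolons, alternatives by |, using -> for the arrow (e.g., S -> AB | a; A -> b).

S -> c | HS | Hc | jc; H -> c | Hc | jc; P -> c | Hc

Unit productions: H->P, S->H.
Unit pairs (A ⇒* B via units): (H,P), (S,H), (S,P).
S: inherits non-unit rules of {H, P, S} → HS | Hc | c | jc.
H: inherits non-unit rules of {H, P} → Hc | c | jc.
P: inherits non-unit rules of {P} → Hc | c.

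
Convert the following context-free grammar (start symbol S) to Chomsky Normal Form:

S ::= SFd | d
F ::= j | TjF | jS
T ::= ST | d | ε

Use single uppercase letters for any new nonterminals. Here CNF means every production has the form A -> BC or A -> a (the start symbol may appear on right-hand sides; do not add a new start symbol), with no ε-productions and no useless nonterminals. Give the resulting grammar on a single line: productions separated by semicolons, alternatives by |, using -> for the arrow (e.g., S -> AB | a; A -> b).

Nullable: {T}; after ε-elimination: S -> d | SFd; F -> j | jF | jS | TjF; T -> S | d | ST.
After unit-elimination: S -> d | SFd; F -> j | jF | jS | TjF; T -> d | ST | SFd.
TERM: introduce B -> d, A -> j and substitute in every rule of length ≥2.
BIN: F -> TAF becomes F -> TC, C -> AF; S -> SFB becomes S -> SD, D -> FB; T -> SFB becomes T -> SE, E -> FB.

S -> d | SD; A -> j; B -> d; C -> AF; D -> FB; E -> FB; F -> j | AF | AS | TC; T -> d | SE | ST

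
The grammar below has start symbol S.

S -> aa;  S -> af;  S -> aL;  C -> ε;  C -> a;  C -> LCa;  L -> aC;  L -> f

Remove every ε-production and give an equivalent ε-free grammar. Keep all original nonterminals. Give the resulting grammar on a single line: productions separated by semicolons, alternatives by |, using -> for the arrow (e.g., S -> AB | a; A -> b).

S -> aL | aa | af; C -> a | La | LCa; L -> a | f | aC

Nullable set: {C}.
Drop C -> ε.
C -> LCa: C nullable, giving LCa | La.
L -> aC: C nullable, giving a | aC.
Unchanged (no nullable symbols): S -> aL; S -> aa; S -> af; C -> a; L -> f.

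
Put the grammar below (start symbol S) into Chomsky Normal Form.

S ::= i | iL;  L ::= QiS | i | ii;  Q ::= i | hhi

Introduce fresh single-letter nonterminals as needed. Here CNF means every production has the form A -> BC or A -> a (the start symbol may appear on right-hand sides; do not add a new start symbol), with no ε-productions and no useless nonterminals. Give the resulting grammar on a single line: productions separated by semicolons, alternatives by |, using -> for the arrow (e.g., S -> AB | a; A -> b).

No ε-productions.
No unit productions to eliminate.
TERM: introduce B -> h, A -> i and substitute in every rule of length ≥2.
BIN: L -> QAS becomes L -> QC, C -> AS; Q -> BBA becomes Q -> BD, D -> BA.

S -> i | AL; A -> i; B -> h; C -> AS; D -> BA; L -> i | AA | QC; Q -> i | BD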